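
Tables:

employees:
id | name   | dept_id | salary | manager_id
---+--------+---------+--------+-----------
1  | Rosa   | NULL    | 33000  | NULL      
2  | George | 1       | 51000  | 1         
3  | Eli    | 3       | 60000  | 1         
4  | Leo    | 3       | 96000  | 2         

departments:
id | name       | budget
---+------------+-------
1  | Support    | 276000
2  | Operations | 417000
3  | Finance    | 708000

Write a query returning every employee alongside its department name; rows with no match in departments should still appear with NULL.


LEFT JOIN keeps every row from employees (the left table); where dept_id has no match in departments, the department columns become NULL. Walk through each employee:
  - employee 1 (Rosa): dept_id=NULL, no match -> kept with NULL
  - employee 2 (George): dept_id=1 -> matches Support
  - employee 3 (Eli): dept_id=3 -> matches Finance
  - employee 4 (Leo): dept_id=3 -> matches Finance
All 4 rows appear; 1 has NULL department.

SQL:
SELECT a.name, b.name AS department
FROM employees a
LEFT JOIN departments b ON a.dept_id = b.id

Result:
name   | department
-------+-----------
Rosa   | NULL      
George | Support   
Eli    | Finance   
Leo    | Finance   


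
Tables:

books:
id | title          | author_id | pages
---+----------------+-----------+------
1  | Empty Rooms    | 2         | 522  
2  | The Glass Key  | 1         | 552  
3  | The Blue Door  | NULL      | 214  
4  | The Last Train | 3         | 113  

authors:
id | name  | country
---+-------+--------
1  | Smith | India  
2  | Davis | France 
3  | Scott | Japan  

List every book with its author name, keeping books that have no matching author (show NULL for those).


LEFT JOIN keeps every row from books (the left table); where author_id has no match in authors, the author columns become NULL. Walk through each book:
  - book 1 (Empty Rooms): author_id=2 -> matches Davis
  - book 2 (The Glass Key): author_id=1 -> matches Smith
  - book 3 (The Blue Door): author_id=NULL, no match -> kept with NULL
  - book 4 (The Last Train): author_id=3 -> matches Scott
All 4 rows appear; 1 has NULL author.

SQL:
SELECT a.title, b.name AS author
FROM books a
LEFT JOIN authors b ON a.author_id = b.id

Result:
title          | author
---------------+-------
Empty Rooms    | Davis 
The Glass Key  | Smith 
The Blue Door  | NULL  
The Last Train | Scott 


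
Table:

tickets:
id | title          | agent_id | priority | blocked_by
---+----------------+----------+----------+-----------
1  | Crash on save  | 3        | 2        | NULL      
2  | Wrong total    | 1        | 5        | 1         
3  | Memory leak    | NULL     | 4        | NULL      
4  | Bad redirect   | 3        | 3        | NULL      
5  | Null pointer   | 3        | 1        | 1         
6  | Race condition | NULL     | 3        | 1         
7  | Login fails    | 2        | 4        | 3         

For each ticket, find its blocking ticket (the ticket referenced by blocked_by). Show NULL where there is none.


This is a self-join: tickets is joined to a second copy of itself, matching each row's blocked_by to another row's id. Use LEFT JOIN so rows with blocked_by=NULL are kept.
  - ticket 1 (Crash on save): blocked_by=NULL -> NULL
  - ticket 2 (Wrong total): blocked_by=1 -> Crash on save
  - ticket 3 (Memory leak): blocked_by=NULL -> NULL
  - ticket 4 (Bad redirect): blocked_by=NULL -> NULL
  - ticket 5 (Null pointer): blocked_by=1 -> Crash on save
  - ticket 6 (Race condition): blocked_by=1 -> Crash on save
  - ticket 7 (Login fails): blocked_by=3 -> Memory leak

SQL:
SELECT a.title AS item, b.title AS blocked_by
FROM tickets a
LEFT JOIN tickets b ON a.blocked_by = b.id

Result:
item           | blocked_by   
---------------+--------------
Crash on save  | NULL         
Wrong total    | Crash on save
Memory leak    | NULL         
Bad redirect   | NULL         
Null pointer   | Crash on save
Race condition | Crash on save
Login fails    | Memory leak  


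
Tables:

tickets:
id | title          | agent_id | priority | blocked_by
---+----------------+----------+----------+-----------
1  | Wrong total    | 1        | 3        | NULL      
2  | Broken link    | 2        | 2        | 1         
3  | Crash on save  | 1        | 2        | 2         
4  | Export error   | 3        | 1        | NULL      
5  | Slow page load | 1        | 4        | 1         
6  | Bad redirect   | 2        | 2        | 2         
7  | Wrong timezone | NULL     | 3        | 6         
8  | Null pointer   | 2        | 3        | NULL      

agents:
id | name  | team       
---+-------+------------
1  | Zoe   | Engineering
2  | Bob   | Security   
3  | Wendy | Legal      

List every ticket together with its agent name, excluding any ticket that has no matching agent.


INNER JOIN keeps only tickets rows whose agent_id matches an id in agents. Walk through each ticket:
  - ticket 1 (Wrong total): agent_id=1 -> matches Zoe
  - ticket 2 (Broken link): agent_id=2 -> matches Bob
  - ticket 3 (Crash on save): agent_id=1 -> matches Zoe
  - ticket 4 (Export error): agent_id=3 -> matches Wendy
  - ticket 5 (Slow page load): agent_id=1 -> matches Zoe
  - ticket 6 (Bad redirect): agent_id=2 -> matches Bob
  - ticket 7 (Wrong timezone): agent_id=NULL, no match -> dropped
  - ticket 8 (Null pointer): agent_id=2 -> matches Bob
So 1 of 8 rows is dropped.

SQL:
SELECT a.title, b.name AS agent
FROM tickets a
INNER JOIN agents b ON a.agent_id = b.id

Result:
title          | agent
---------------+------
Wrong total    | Zoe  
Broken link    | Bob  
Crash on save  | Zoe  
Export error   | Wendy
Slow page load | Zoe  
Bad redirect   | Bob  
Null pointer   | Bob  


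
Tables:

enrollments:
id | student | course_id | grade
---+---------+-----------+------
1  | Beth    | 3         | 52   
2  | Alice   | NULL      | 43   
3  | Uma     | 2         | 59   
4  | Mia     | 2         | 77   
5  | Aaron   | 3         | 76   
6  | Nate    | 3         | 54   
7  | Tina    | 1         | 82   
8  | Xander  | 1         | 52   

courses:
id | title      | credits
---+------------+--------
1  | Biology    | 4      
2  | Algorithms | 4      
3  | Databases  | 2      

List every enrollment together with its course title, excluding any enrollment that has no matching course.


INNER JOIN keeps only enrollments rows whose course_id matches an id in courses. Walk through each enrollment:
  - enrollment 1 (Beth): course_id=3 -> matches Databases
  - enrollment 2 (Alice): course_id=NULL, no match -> dropped
  - enrollment 3 (Uma): course_id=2 -> matches Algorithms
  - enrollment 4 (Mia): course_id=2 -> matches Algorithms
  - enrollment 5 (Aaron): course_id=3 -> matches Databases
  - enrollment 6 (Nate): course_id=3 -> matches Databases
  - enrollment 7 (Tina): course_id=1 -> matches Biology
  - enrollment 8 (Xander): course_id=1 -> matches Biology
So 1 of 8 rows is dropped.

SQL:
SELECT a.student, b.title AS course
FROM enrollments a
INNER JOIN courses b ON a.course_id = b.id

Result:
student | course    
--------+-----------
Beth    | Databases 
Uma     | Algorithms
Mia     | Algorithms
Aaron   | Databases 
Nate    | Databases 
Tina    | Biology   
Xander  | Biology   


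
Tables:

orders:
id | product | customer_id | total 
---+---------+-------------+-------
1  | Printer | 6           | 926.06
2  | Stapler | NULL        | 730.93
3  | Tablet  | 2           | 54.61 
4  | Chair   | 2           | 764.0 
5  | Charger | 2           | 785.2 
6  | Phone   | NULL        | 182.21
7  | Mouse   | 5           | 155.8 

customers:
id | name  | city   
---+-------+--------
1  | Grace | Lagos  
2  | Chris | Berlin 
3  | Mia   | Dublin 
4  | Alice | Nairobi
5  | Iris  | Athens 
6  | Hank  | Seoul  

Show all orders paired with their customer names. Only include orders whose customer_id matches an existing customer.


INNER JOIN keeps only orders rows whose customer_id matches an id in customers. Walk through each order:
  - order 1 (Printer): customer_id=6 -> matches Hank
  - order 2 (Stapler): customer_id=NULL, no match -> dropped
  - order 3 (Tablet): customer_id=2 -> matches Chris
  - order 4 (Chair): customer_id=2 -> matches Chris
  - order 5 (Charger): customer_id=2 -> matches Chris
  - order 6 (Phone): customer_id=NULL, no match -> dropped
  - order 7 (Mouse): customer_id=5 -> matches Iris
So 2 of 7 rows are dropped.

SQL:
SELECT a.product, b.name AS customer
FROM orders a
INNER JOIN customers b ON a.customer_id = b.id

Result:
product | customer
--------+---------
Printer | Hank    
Tablet  | Chris   
Chair   | Chris   
Charger | Chris   
Mouse   | Iris    


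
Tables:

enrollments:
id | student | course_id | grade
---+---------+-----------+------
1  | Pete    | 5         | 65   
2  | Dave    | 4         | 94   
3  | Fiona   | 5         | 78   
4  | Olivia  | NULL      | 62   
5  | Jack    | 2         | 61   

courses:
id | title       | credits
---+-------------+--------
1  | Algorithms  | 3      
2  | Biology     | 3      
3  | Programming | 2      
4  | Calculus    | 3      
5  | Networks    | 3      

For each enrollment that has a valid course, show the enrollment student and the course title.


INNER JOIN keeps only enrollments rows whose course_id matches an id in courses. Walk through each enrollment:
  - enrollment 1 (Pete): course_id=5 -> matches Networks
  - enrollment 2 (Dave): course_id=4 -> matches Calculus
  - enrollment 3 (Fiona): course_id=5 -> matches Networks
  - enrollment 4 (Olivia): course_id=NULL, no match -> dropped
  - enrollment 5 (Jack): course_id=2 -> matches Biology
So 1 of 5 rows is dropped.

SQL:
SELECT a.student, b.title AS course
FROM enrollments a
INNER JOIN courses b ON a.course_id = b.id

Result:
student | course  
--------+---------
Pete    | Networks
Dave    | Calculus
Fiona   | Networks
Jack    | Biology 


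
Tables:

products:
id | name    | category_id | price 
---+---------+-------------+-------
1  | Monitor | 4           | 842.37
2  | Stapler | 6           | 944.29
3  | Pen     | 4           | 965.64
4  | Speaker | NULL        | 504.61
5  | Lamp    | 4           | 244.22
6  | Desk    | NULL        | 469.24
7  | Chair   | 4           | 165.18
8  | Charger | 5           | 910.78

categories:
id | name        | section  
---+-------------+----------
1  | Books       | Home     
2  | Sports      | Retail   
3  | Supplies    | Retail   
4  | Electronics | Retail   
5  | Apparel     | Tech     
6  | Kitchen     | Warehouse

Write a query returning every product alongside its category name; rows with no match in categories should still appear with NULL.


LEFT JOIN keeps every row from products (the left table); where category_id has no match in categories, the category columns become NULL. Walk through each product:
  - product 1 (Monitor): category_id=4 -> matches Electronics
  - product 2 (Stapler): category_id=6 -> matches Kitchen
  - product 3 (Pen): category_id=4 -> matches Electronics
  - product 4 (Speaker): category_id=NULL, no match -> kept with NULL
  - product 5 (Lamp): category_id=4 -> matches Electronics
  - product 6 (Desk): category_id=NULL, no match -> kept with NULL
  - product 7 (Chair): category_id=4 -> matches Electronics
  - product 8 (Charger): category_id=5 -> matches Apparel
All 8 rows appear; 2 have NULL category.

SQL:
SELECT a.name, b.name AS category
FROM products a
LEFT JOIN categories b ON a.category_id = b.id

Result:
name    | category   
--------+------------
Monitor | Electronics
Stapler | Kitchen    
Pen     | Electronics
Speaker | NULL       
Lamp    | Electronics
Desk    | NULL       
Chair   | Electronics
Charger | Apparel    


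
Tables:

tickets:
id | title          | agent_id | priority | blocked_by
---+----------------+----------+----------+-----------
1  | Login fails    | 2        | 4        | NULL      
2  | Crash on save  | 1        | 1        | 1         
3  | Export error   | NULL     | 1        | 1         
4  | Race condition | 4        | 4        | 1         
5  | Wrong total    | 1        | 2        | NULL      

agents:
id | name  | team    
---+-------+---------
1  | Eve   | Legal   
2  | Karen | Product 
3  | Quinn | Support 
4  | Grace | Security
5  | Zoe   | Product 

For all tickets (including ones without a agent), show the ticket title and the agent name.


LEFT JOIN keeps every row from tickets (the left table); where agent_id has no match in agents, the agent columns become NULL. Walk through each ticket:
  - ticket 1 (Login fails): agent_id=2 -> matches Karen
  - ticket 2 (Crash on save): agent_id=1 -> matches Eve
  - ticket 3 (Export error): agent_id=NULL, no match -> kept with NULL
  - ticket 4 (Race condition): agent_id=4 -> matches Grace
  - ticket 5 (Wrong total): agent_id=1 -> matches Eve
All 5 rows appear; 1 has NULL agent.

SQL:
SELECT a.title, b.name AS agent
FROM tickets a
LEFT JOIN agents b ON a.agent_id = b.id

Result:
title          | agent
---------------+------
Login fails    | Karen
Crash on save  | Eve  
Export error   | NULL 
Race condition | Grace
Wrong total    | Eve  


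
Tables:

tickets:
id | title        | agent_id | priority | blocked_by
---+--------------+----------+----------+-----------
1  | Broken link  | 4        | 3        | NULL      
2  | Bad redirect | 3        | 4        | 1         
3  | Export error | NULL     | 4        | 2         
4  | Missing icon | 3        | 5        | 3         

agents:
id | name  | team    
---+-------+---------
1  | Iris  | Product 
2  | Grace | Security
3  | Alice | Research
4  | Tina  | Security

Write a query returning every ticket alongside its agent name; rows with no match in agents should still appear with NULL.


LEFT JOIN keeps every row from tickets (the left table); where agent_id has no match in agents, the agent columns become NULL. Walk through each ticket:
  - ticket 1 (Broken link): agent_id=4 -> matches Tina
  - ticket 2 (Bad redirect): agent_id=3 -> matches Alice
  - ticket 3 (Export error): agent_id=NULL, no match -> kept with NULL
  - ticket 4 (Missing icon): agent_id=3 -> matches Alice
All 4 rows appear; 1 has NULL agent.

SQL:
SELECT a.title, b.name AS agent
FROM tickets a
LEFT JOIN agents b ON a.agent_id = b.id

Result:
title        | agent
-------------+------
Broken link  | Tina 
Bad redirect | Alice
Export error | NULL 
Missing icon | Alice


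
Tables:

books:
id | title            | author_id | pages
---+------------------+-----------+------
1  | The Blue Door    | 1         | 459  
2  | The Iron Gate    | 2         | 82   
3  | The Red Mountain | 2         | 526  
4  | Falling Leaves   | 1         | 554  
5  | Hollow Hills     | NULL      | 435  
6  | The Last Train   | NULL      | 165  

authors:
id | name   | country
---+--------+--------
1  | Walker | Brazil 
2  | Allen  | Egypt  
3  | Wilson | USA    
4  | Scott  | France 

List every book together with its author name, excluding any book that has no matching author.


INNER JOIN keeps only books rows whose author_id matches an id in authors. Walk through each book:
  - book 1 (The Blue Door): author_id=1 -> matches Walker
  - book 2 (The Iron Gate): author_id=2 -> matches Allen
  - book 3 (The Red Mountain): author_id=2 -> matches Allen
  - book 4 (Falling Leaves): author_id=1 -> matches Walker
  - book 5 (Hollow Hills): author_id=NULL, no match -> dropped
  - book 6 (The Last Train): author_id=NULL, no match -> dropped
So 2 of 6 rows are dropped.

SQL:
SELECT a.title, b.name AS author
FROM books a
INNER JOIN authors b ON a.author_id = b.id

Result:
title            | author
-----------------+-------
The Blue Door    | Walker
The Iron Gate    | Allen 
The Red Mountain | Allen 
Falling Leaves   | Walker


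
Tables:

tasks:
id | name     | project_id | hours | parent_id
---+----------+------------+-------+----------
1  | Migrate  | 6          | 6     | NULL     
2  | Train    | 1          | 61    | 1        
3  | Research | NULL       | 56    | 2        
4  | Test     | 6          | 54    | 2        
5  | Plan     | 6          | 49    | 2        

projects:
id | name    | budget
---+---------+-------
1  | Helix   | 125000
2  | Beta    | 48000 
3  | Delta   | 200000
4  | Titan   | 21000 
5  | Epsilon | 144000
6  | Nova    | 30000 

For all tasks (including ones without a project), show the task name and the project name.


LEFT JOIN keeps every row from tasks (the left table); where project_id has no match in projects, the project columns become NULL. Walk through each task:
  - task 1 (Migrate): project_id=6 -> matches Nova
  - task 2 (Train): project_id=1 -> matches Helix
  - task 3 (Research): project_id=NULL, no match -> kept with NULL
  - task 4 (Test): project_id=6 -> matches Nova
  - task 5 (Plan): project_id=6 -> matches Nova
All 5 rows appear; 1 has NULL project.

SQL:
SELECT a.name, b.name AS project
FROM tasks a
LEFT JOIN projects b ON a.project_id = b.id

Result:
name     | project
---------+--------
Migrate  | Nova   
Train    | Helix  
Research | NULL   
Test     | Nova   
Plan     | Nova   


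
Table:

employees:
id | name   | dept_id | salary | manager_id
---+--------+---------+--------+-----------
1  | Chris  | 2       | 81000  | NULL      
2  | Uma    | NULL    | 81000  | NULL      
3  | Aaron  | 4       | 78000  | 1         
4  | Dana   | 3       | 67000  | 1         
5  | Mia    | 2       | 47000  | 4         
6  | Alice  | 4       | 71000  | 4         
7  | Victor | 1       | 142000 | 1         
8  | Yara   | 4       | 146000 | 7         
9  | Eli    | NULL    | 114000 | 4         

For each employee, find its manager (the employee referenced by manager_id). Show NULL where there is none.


This is a self-join: employees is joined to a second copy of itself, matching each row's manager_id to another row's id. Use LEFT JOIN so rows with manager_id=NULL are kept.
  - employee 1 (Chris): manager_id=NULL -> NULL
  - employee 2 (Uma): manager_id=NULL -> NULL
  - employee 3 (Aaron): manager_id=1 -> Chris
  - employee 4 (Dana): manager_id=1 -> Chris
  - employee 5 (Mia): manager_id=4 -> Dana
  - employee 6 (Alice): manager_id=4 -> Dana
  - employee 7 (Victor): manager_id=1 -> Chris
  - employee 8 (Yara): manager_id=7 -> Victor
  - employee 9 (Eli): manager_id=4 -> Dana

SQL:
SELECT a.name AS item, b.name AS manager
FROM employees a
LEFT JOIN employees b ON a.manager_id = b.id

Result:
item   | manager
-------+--------
Chris  | NULL   
Uma    | NULL   
Aaron  | Chris  
Dana   | Chris  
Mia    | Dana   
Alice  | Dana   
Victor | Chris  
Yara   | Victor 
Eli    | Dana   


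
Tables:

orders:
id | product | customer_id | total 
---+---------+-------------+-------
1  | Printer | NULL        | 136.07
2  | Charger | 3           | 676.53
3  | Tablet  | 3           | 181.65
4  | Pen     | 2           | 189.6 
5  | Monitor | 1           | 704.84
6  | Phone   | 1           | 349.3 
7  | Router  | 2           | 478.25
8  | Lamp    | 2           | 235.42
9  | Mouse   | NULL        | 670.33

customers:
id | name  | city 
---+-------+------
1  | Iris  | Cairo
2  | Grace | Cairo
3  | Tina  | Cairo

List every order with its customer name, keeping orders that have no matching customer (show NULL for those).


LEFT JOIN keeps every row from orders (the left table); where customer_id has no match in customers, the customer columns become NULL. Walk through each order:
  - order 1 (Printer): customer_id=NULL, no match -> kept with NULL
  - order 2 (Charger): customer_id=3 -> matches Tina
  - order 3 (Tablet): customer_id=3 -> matches Tina
  - order 4 (Pen): customer_id=2 -> matches Grace
  - order 5 (Monitor): customer_id=1 -> matches Iris
  - order 6 (Phone): customer_id=1 -> matches Iris
  - order 7 (Router): customer_id=2 -> matches Grace
  - order 8 (Lamp): customer_id=2 -> matches Grace
  - order 9 (Mouse): customer_id=NULL, no match -> kept with NULL
All 9 rows appear; 2 have NULL customer.

SQL:
SELECT a.product, b.name AS customer
FROM orders a
LEFT JOIN customers b ON a.customer_id = b.id

Result:
product | customer
--------+---------
Printer | NULL    
Charger | Tina    
Tablet  | Tina    
Pen     | Grace   
Monitor | Iris    
Phone   | Iris    
Router  | Grace   
Lamp    | Grace   
Mouse   | NULL    


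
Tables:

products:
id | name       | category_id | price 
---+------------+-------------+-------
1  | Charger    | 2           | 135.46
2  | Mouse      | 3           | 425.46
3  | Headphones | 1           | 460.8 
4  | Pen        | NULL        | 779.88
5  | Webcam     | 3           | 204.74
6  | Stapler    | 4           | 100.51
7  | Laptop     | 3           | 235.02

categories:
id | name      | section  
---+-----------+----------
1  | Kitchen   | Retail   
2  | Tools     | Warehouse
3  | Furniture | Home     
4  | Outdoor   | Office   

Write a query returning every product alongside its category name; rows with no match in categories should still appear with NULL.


LEFT JOIN keeps every row from products (the left table); where category_id has no match in categories, the category columns become NULL. Walk through each product:
  - product 1 (Charger): category_id=2 -> matches Tools
  - product 2 (Mouse): category_id=3 -> matches Furniture
  - product 3 (Headphones): category_id=1 -> matches Kitchen
  - product 4 (Pen): category_id=NULL, no match -> kept with NULL
  - product 5 (Webcam): category_id=3 -> matches Furniture
  - product 6 (Stapler): category_id=4 -> matches Outdoor
  - product 7 (Laptop): category_id=3 -> matches Furniture
All 7 rows appear; 1 has NULL category.

SQL:
SELECT a.name, b.name AS category
FROM products a
LEFT JOIN categories b ON a.category_id = b.id

Result:
name       | category 
-----------+----------
Charger    | Tools    
Mouse      | Furniture
Headphones | Kitchen  
Pen        | NULL     
Webcam     | Furniture
Stapler    | Outdoor  
Laptop     | Furniture


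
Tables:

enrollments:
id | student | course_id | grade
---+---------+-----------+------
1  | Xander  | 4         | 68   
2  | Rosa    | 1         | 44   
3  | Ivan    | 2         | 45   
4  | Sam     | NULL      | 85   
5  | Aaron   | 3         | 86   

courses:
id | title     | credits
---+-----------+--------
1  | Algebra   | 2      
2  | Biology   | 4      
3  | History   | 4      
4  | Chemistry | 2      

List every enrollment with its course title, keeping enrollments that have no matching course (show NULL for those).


LEFT JOIN keeps every row from enrollments (the left table); where course_id has no match in courses, the course columns become NULL. Walk through each enrollment:
  - enrollment 1 (Xander): course_id=4 -> matches Chemistry
  - enrollment 2 (Rosa): course_id=1 -> matches Algebra
  - enrollment 3 (Ivan): course_id=2 -> matches Biology
  - enrollment 4 (Sam): course_id=NULL, no match -> kept with NULL
  - enrollment 5 (Aaron): course_id=3 -> matches History
All 5 rows appear; 1 has NULL course.

SQL:
SELECT a.student, b.title AS course
FROM enrollments a
LEFT JOIN courses b ON a.course_id = b.id

Result:
student | course   
--------+----------
Xander  | Chemistry
Rosa    | Algebra  
Ivan    | Biology  
Sam     | NULL     
Aaron   | History  


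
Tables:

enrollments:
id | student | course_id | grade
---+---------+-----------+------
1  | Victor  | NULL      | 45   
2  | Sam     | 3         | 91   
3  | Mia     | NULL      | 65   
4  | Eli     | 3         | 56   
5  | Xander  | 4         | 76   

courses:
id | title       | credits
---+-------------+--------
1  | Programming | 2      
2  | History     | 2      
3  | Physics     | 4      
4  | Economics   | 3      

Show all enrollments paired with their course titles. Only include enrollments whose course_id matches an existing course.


INNER JOIN keeps only enrollments rows whose course_id matches an id in courses. Walk through each enrollment:
  - enrollment 1 (Victor): course_id=NULL, no match -> dropped
  - enrollment 2 (Sam): course_id=3 -> matches Physics
  - enrollment 3 (Mia): course_id=NULL, no match -> dropped
  - enrollment 4 (Eli): course_id=3 -> matches Physics
  - enrollment 5 (Xander): course_id=4 -> matches Economics
So 2 of 5 rows are dropped.

SQL:
SELECT a.student, b.title AS course
FROM enrollments a
INNER JOIN courses b ON a.course_id = b.id

Result:
student | course   
--------+----------
Sam     | Physics  
Eli     | Physics  
Xander  | Economics


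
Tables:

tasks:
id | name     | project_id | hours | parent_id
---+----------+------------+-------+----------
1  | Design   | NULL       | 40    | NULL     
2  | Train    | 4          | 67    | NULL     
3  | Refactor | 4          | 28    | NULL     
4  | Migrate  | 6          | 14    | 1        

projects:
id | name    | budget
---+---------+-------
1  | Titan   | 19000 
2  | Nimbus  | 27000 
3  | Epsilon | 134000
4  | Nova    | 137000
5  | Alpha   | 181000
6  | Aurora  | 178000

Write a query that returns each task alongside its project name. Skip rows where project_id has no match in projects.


INNER JOIN keeps only tasks rows whose project_id matches an id in projects. Walk through each task:
  - task 1 (Design): project_id=NULL, no match -> dropped
  - task 2 (Train): project_id=4 -> matches Nova
  - task 3 (Refactor): project_id=4 -> matches Nova
  - task 4 (Migrate): project_id=6 -> matches Aurora
So 1 of 4 rows is dropped.

SQL:
SELECT a.name, b.name AS project
FROM tasks a
INNER JOIN projects b ON a.project_id = b.id

Result:
name     | project
---------+--------
Train    | Nova   
Refactor | Nova   
Migrate  | Aurora 


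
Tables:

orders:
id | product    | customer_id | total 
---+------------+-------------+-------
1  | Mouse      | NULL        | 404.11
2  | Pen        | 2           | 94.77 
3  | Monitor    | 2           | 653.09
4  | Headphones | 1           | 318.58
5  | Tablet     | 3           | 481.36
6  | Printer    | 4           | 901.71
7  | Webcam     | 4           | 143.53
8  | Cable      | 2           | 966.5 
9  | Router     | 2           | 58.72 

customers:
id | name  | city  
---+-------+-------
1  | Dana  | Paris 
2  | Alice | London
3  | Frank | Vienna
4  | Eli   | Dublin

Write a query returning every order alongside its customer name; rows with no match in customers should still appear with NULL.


LEFT JOIN keeps every row from orders (the left table); where customer_id has no match in customers, the customer columns become NULL. Walk through each order:
  - order 1 (Mouse): customer_id=NULL, no match -> kept with NULL
  - order 2 (Pen): customer_id=2 -> matches Alice
  - order 3 (Monitor): customer_id=2 -> matches Alice
  - order 4 (Headphones): customer_id=1 -> matches Dana
  - order 5 (Tablet): customer_id=3 -> matches Frank
  - order 6 (Printer): customer_id=4 -> matches Eli
  - order 7 (Webcam): customer_id=4 -> matches Eli
  - order 8 (Cable): customer_id=2 -> matches Alice
  - order 9 (Router): customer_id=2 -> matches Alice
All 9 rows appear; 1 has NULL customer.

SQL:
SELECT a.product, b.name AS customer
FROM orders a
LEFT JOIN customers b ON a.customer_id = b.id

Result:
product    | customer
-----------+---------
Mouse      | NULL    
Pen        | Alice   
Monitor    | Alice   
Headphones | Dana    
Tablet     | Frank   
Printer    | Eli     
Webcam     | Eli     
Cable      | Alice   
Router     | Alice   


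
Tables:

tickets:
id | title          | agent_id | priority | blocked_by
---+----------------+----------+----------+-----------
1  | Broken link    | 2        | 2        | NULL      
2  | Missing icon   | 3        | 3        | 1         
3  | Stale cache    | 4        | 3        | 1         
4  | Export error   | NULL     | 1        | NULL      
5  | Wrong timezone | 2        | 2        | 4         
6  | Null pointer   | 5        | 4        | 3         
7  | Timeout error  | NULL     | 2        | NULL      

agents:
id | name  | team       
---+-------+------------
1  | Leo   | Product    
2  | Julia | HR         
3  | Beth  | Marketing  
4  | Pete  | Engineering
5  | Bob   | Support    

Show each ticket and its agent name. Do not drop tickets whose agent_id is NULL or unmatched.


LEFT JOIN keeps every row from tickets (the left table); where agent_id has no match in agents, the agent columns become NULL. Walk through each ticket:
  - ticket 1 (Broken link): agent_id=2 -> matches Julia
  - ticket 2 (Missing icon): agent_id=3 -> matches Beth
  - ticket 3 (Stale cache): agent_id=4 -> matches Pete
  - ticket 4 (Export error): agent_id=NULL, no match -> kept with NULL
  - ticket 5 (Wrong timezone): agent_id=2 -> matches Julia
  - ticket 6 (Null pointer): agent_id=5 -> matches Bob
  - ticket 7 (Timeout error): agent_id=NULL, no match -> kept with NULL
All 7 rows appear; 2 have NULL agent.

SQL:
SELECT a.title, b.name AS agent
FROM tickets a
LEFT JOIN agents b ON a.agent_id = b.id

Result:
title          | agent
---------------+------
Broken link    | Julia
Missing icon   | Beth 
Stale cache    | Pete 
Export error   | NULL 
Wrong timezone | Julia
Null pointer   | Bob  
Timeout error  | NULL 


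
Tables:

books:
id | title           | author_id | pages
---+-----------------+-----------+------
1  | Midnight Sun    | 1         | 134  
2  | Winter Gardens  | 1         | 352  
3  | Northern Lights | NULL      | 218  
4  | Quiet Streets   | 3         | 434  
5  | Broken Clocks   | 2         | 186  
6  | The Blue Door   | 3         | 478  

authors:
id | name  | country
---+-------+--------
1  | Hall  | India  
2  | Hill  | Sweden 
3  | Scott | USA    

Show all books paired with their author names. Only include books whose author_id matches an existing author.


INNER JOIN keeps only books rows whose author_id matches an id in authors. Walk through each book:
  - book 1 (Midnight Sun): author_id=1 -> matches Hall
  - book 2 (Winter Gardens): author_id=1 -> matches Hall
  - book 3 (Northern Lights): author_id=NULL, no match -> dropped
  - book 4 (Quiet Streets): author_id=3 -> matches Scott
  - book 5 (Broken Clocks): author_id=2 -> matches Hill
  - book 6 (The Blue Door): author_id=3 -> matches Scott
So 1 of 6 rows is dropped.

SQL:
SELECT a.title, b.name AS author
FROM books a
INNER JOIN authors b ON a.author_id = b.id

Result:
title          | author
---------------+-------
Midnight Sun   | Hall  
Winter Gardens | Hall  
Quiet Streets  | Scott 
Broken Clocks  | Hill  
The Blue Door  | Scott 


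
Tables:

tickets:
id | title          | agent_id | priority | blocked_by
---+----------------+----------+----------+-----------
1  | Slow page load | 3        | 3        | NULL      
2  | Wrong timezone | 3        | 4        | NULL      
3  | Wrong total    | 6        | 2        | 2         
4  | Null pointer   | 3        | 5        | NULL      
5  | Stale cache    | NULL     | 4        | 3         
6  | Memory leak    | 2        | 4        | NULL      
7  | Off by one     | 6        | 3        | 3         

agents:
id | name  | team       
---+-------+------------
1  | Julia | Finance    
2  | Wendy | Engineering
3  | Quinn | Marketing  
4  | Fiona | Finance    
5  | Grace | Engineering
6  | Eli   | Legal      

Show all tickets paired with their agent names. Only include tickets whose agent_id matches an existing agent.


INNER JOIN keeps only tickets rows whose agent_id matches an id in agents. Walk through each ticket:
  - ticket 1 (Slow page load): agent_id=3 -> matches Quinn
  - ticket 2 (Wrong timezone): agent_id=3 -> matches Quinn
  - ticket 3 (Wrong total): agent_id=6 -> matches Eli
  - ticket 4 (Null pointer): agent_id=3 -> matches Quinn
  - ticket 5 (Stale cache): agent_id=NULL, no match -> dropped
  - ticket 6 (Memory leak): agent_id=2 -> matches Wendy
  - ticket 7 (Off by one): agent_id=6 -> matches Eli
So 1 of 7 rows is dropped.

SQL:
SELECT a.title, b.name AS agent
FROM tickets a
INNER JOIN agents b ON a.agent_id = b.id

Result:
title          | agent
---------------+------
Slow page load | Quinn
Wrong timezone | Quinn
Wrong total    | Eli  
Null pointer   | Quinn
Memory leak    | Wendy
Off by one     | Eli  


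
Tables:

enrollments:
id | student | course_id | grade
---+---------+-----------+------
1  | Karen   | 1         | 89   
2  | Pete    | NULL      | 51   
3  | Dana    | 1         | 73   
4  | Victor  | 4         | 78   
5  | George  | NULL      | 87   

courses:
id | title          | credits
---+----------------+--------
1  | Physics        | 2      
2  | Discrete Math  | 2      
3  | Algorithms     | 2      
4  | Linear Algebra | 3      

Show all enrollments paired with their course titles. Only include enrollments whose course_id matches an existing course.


INNER JOIN keeps only enrollments rows whose course_id matches an id in courses. Walk through each enrollment:
  - enrollment 1 (Karen): course_id=1 -> matches Physics
  - enrollment 2 (Pete): course_id=NULL, no match -> dropped
  - enrollment 3 (Dana): course_id=1 -> matches Physics
  - enrollment 4 (Victor): course_id=4 -> matches Linear Algebra
  - enrollment 5 (George): course_id=NULL, no match -> dropped
So 2 of 5 rows are dropped.

SQL:
SELECT a.student, b.title AS course
FROM enrollments a
INNER JOIN courses b ON a.course_id = b.id

Result:
student | course        
--------+---------------
Karen   | Physics       
Dana    | Physics       
Victor  | Linear Algebra


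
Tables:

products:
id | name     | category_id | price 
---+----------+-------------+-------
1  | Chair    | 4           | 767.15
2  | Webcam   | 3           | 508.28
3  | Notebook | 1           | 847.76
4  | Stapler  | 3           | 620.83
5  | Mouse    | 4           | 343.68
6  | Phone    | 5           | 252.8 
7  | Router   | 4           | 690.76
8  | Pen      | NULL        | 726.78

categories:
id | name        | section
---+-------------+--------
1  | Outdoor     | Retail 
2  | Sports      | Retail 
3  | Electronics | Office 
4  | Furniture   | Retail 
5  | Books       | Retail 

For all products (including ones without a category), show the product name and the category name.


LEFT JOIN keeps every row from products (the left table); where category_id has no match in categories, the category columns become NULL. Walk through each product:
  - product 1 (Chair): category_id=4 -> matches Furniture
  - product 2 (Webcam): category_id=3 -> matches Electronics
  - product 3 (Notebook): category_id=1 -> matches Outdoor
  - product 4 (Stapler): category_id=3 -> matches Electronics
  - product 5 (Mouse): category_id=4 -> matches Furniture
  - product 6 (Phone): category_id=5 -> matches Books
  - product 7 (Router): category_id=4 -> matches Furniture
  - product 8 (Pen): category_id=NULL, no match -> kept with NULL
All 8 rows appear; 1 has NULL category.

SQL:
SELECT a.name, b.name AS category
FROM products a
LEFT JOIN categories b ON a.category_id = b.id

Result:
name     | category   
---------+------------
Chair    | Furniture  
Webcam   | Electronics
Notebook | Outdoor    
Stapler  | Electronics
Mouse    | Furniture  
Phone    | Books      
Router   | Furniture  
Pen      | NULL       


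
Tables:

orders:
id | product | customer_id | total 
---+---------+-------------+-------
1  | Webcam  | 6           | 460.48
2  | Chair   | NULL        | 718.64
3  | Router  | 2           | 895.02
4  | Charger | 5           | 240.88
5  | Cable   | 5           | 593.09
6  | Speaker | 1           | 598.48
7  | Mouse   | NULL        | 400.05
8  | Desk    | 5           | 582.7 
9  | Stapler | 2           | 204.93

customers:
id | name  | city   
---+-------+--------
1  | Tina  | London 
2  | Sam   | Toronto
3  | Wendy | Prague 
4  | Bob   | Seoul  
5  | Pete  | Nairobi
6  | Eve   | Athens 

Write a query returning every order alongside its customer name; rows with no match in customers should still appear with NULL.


LEFT JOIN keeps every row from orders (the left table); where customer_id has no match in customers, the customer columns become NULL. Walk through each order:
  - order 1 (Webcam): customer_id=6 -> matches Eve
  - order 2 (Chair): customer_id=NULL, no match -> kept with NULL
  - order 3 (Router): customer_id=2 -> matches Sam
  - order 4 (Charger): customer_id=5 -> matches Pete
  - order 5 (Cable): customer_id=5 -> matches Pete
  - order 6 (Speaker): customer_id=1 -> matches Tina
  - order 7 (Mouse): customer_id=NULL, no match -> kept with NULL
  - order 8 (Desk): customer_id=5 -> matches Pete
  - order 9 (Stapler): customer_id=2 -> matches Sam
All 9 rows appear; 2 have NULL customer.

SQL:
SELECT a.product, b.name AS customer
FROM orders a
LEFT JOIN customers b ON a.customer_id = b.id

Result:
product | customer
--------+---------
Webcam  | Eve     
Chair   | NULL    
Router  | Sam     
Charger | Pete    
Cable   | Pete    
Speaker | Tina    
Mouse   | NULL    
Desk    | Pete    
Stapler | Sam     


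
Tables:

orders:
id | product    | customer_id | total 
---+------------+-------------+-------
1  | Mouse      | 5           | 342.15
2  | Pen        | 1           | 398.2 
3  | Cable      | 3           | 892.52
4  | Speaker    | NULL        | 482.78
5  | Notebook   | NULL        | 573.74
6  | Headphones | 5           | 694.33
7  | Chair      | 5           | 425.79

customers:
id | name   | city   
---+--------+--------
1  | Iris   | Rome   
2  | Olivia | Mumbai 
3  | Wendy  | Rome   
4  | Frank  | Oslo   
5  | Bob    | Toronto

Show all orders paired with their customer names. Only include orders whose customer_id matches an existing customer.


INNER JOIN keeps only orders rows whose customer_id matches an id in customers. Walk through each order:
  - order 1 (Mouse): customer_id=5 -> matches Bob
  - order 2 (Pen): customer_id=1 -> matches Iris
  - order 3 (Cable): customer_id=3 -> matches Wendy
  - order 4 (Speaker): customer_id=NULL, no match -> dropped
  - order 5 (Notebook): customer_id=NULL, no match -> dropped
  - order 6 (Headphones): customer_id=5 -> matches Bob
  - order 7 (Chair): customer_id=5 -> matches Bob
So 2 of 7 rows are dropped.

SQL:
SELECT a.product, b.name AS customer
FROM orders a
INNER JOIN customers b ON a.customer_id = b.id

Result:
product    | customer
-----------+---------
Mouse      | Bob     
Pen        | Iris    
Cable      | Wendy   
Headphones | Bob     
Chair      | Bob     


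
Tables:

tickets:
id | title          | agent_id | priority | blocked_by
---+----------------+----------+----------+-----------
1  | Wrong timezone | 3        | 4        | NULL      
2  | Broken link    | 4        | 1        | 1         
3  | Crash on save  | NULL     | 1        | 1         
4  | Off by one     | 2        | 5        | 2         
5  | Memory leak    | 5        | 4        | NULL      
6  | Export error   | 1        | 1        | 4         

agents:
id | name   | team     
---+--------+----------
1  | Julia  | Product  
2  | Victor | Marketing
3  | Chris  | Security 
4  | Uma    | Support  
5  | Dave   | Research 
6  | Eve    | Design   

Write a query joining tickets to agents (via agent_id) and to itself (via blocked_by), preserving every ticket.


Two LEFT JOINs from the same base table tickets: one to agents via agent_id, one to tickets itself via blocked_by. Both are LEFT so every ticket is preserved.
Match against agents:
  - ticket 1 (Wrong timezone): agent_id=3 -> matches Chris
  - ticket 2 (Broken link): agent_id=4 -> matches Uma
  - ticket 3 (Crash on save): agent_id=NULL, no match -> kept with NULL
  - ticket 4 (Off by one): agent_id=2 -> matches Victor
  - ticket 5 (Memory leak): agent_id=5 -> matches Dave
  - ticket 6 (Export error): agent_id=1 -> matches Julia
Match against tickets (self):
  - ticket 1 (Wrong timezone): blocked_by=NULL -> NULL
  - ticket 2 (Broken link): blocked_by=1 -> Wrong timezone
  - ticket 3 (Crash on save): blocked_by=1 -> Wrong timezone
  - ticket 4 (Off by one): blocked_by=2 -> Broken link
  - ticket 5 (Memory leak): blocked_by=NULL -> NULL
  - ticket 6 (Export error): blocked_by=4 -> Off by one

SQL:
SELECT a.title, b.name AS agent, c.title AS blocked_by
FROM tickets a
LEFT JOIN agents b ON a.agent_id = b.id
LEFT JOIN tickets c ON a.blocked_by = c.id

Result:
title          | agent  | blocked_by    
---------------+--------+---------------
Wrong timezone | Chris  | NULL          
Broken link    | Uma    | Wrong timezone
Crash on save  | NULL   | Wrong timezone
Off by one     | Victor | Broken link   
Memory leak    | Dave   | NULL          
Export error   | Julia  | Off by one    


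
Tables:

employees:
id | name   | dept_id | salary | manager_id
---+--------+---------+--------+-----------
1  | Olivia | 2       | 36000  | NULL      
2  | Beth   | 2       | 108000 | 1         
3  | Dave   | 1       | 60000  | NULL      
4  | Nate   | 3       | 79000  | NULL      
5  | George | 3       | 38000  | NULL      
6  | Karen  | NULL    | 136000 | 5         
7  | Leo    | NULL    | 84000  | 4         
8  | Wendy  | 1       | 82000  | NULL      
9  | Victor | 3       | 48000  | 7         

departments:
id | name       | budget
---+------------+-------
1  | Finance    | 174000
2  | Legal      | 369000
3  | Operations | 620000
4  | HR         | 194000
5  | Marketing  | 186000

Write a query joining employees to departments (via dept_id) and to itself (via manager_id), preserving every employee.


Two LEFT JOINs from the same base table employees: one to departments via dept_id, one to employees itself via manager_id. Both are LEFT so every employee is preserved.
Match against departments:
  - employee 1 (Olivia): dept_id=2 -> matches Legal
  - employee 2 (Beth): dept_id=2 -> matches Legal
  - employee 3 (Dave): dept_id=1 -> matches Finance
  - employee 4 (Nate): dept_id=3 -> matches Operations
  - employee 5 (George): dept_id=3 -> matches Operations
  - employee 6 (Karen): dept_id=NULL, no match -> kept with NULL
  - employee 7 (Leo): dept_id=NULL, no match -> kept with NULL
  - employee 8 (Wendy): dept_id=1 -> matches Finance
  - employee 9 (Victor): dept_id=3 -> matches Operations
Match against employees (self):
  - employee 1 (Olivia): manager_id=NULL -> NULL
  - employee 2 (Beth): manager_id=1 -> Olivia
  - employee 3 (Dave): manager_id=NULL -> NULL
  - employee 4 (Nate): manager_id=NULL -> NULL
  - employee 5 (George): manager_id=NULL -> NULL
  - employee 6 (Karen): manager_id=5 -> George
  - employee 7 (Leo): manager_id=4 -> Nate
  - employee 8 (Wendy): manager_id=NULL -> NULL
  - employee 9 (Victor): manager_id=7 -> Leo

SQL:
SELECT a.name, b.name AS department, c.name AS manager
FROM employees a
LEFT JOIN departments b ON a.dept_id = b.id
LEFT JOIN employees c ON a.manager_id = c.id

Result:
name   | department | manager
-------+------------+--------
Olivia | Legal      | NULL   
Beth   | Legal      | Olivia 
Dave   | Finance    | NULL   
Nate   | Operations | NULL   
George | Operations | NULL   
Karen  | NULL       | George 
Leo    | NULL       | Nate   
Wendy  | Finance    | NULL   
Victor | Operations | Leo    
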